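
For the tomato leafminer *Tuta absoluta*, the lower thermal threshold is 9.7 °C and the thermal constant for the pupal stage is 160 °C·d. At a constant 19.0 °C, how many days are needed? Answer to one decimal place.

17.2 days

Daily accumulation = 19.0 − 9.7 = 9.3 DD/day.
Duration = 160 / 9.3 = 17.204 ≈ 17.2 days.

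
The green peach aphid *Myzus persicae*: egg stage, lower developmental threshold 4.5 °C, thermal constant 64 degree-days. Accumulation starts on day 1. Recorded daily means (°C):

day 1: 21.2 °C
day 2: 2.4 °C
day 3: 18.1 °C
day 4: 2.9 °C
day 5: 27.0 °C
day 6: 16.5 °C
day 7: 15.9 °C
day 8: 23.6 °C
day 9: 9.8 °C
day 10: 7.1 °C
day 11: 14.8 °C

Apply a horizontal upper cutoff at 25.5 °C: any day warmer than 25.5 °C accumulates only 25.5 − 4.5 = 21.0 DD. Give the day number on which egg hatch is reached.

day 7

Daily DD above 4.5 °C (capped at 21.0): 16.7, 0.0, 13.6, 0.0, 21.0, 12.0, 11.4, 19.1, 5.3, 2.6, 10.3.
Cumulative: 16.7, 16.7, 30.3, 30.3, 51.3, 63.3, 74.7, 93.8, 99.1, 101.7, 112.0.
The total first reaches 64 DD on day 7.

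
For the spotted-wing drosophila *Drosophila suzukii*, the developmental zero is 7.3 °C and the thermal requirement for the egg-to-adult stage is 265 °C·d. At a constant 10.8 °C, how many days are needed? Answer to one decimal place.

75.7 days

Daily accumulation = 10.8 − 7.3 = 3.5 DD/day.
Duration = 265 / 3.5 = 75.714 ≈ 75.7 days.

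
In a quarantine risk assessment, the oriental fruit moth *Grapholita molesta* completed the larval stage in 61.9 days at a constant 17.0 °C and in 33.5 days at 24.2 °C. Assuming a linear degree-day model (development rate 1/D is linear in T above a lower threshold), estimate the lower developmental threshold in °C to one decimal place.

8.5 °C

Equal thermal constants: D₁(T₁ − T_b) = D₂(T₂ − T_b).
61.9·(17.0 − T_b) = 33.5·(24.2 − T_b)
T_b = (61.9·17.0 − 33.5·24.2) / (61.9 − 33.5) = 241.60 / 28.4 = 8.507 °C ≈ 8.5 °C.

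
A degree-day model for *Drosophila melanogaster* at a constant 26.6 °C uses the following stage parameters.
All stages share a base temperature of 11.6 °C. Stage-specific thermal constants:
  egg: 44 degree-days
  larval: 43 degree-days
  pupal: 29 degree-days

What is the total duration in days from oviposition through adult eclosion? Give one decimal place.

Daily accumulation at 26.6 °C = 26.6 − 11.6 = 15.0 DD/day.
Total K = 44 + 43 + 29 = 116 DD.
Total duration = 116 / 15.0 = 7.733 ≈ 7.7 days.

7.7 days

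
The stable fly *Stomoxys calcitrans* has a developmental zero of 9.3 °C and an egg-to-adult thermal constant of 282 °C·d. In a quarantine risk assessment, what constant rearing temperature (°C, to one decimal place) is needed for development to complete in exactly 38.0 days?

16.7 °C

Required daily accumulation = 282 / 38.0 = 7.421 DD/day.
T = T_base + 7.421 = 9.3 + 7.421 = 16.721 ≈ 16.7 °C.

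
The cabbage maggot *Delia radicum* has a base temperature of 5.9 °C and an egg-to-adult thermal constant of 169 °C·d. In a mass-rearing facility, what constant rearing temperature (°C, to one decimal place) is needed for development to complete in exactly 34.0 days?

10.9 °C

Required daily accumulation = 169 / 34.0 = 4.971 DD/day.
T = T_base + 4.971 = 5.9 + 4.971 = 10.871 ≈ 10.9 °C.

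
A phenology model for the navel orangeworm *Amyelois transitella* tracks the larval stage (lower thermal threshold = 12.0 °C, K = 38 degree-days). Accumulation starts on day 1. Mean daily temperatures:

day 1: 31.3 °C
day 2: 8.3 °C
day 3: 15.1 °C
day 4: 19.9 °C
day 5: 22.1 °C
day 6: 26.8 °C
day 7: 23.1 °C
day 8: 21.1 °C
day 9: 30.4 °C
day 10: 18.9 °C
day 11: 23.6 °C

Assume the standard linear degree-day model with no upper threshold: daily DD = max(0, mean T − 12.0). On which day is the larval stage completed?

day 5

Daily DD above 12.0 °C: 19.3, 0.0, 3.1, 7.9, 10.1, 14.8, 11.1, 9.1, 18.4, 6.9, 11.6.
Cumulative: 19.3, 19.3, 22.4, 30.3, 40.4, 55.2, 66.3, 75.4, 93.8, 100.7, 112.3.
The total first reaches 38 DD on day 5.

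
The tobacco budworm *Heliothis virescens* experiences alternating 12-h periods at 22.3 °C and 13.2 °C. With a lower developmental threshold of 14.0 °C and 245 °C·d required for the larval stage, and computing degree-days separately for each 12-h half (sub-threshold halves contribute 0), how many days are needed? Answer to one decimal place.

59.0 days

Day half: max(0, 22.3 − 14.0) × 0.5 = 8.3 × 0.5 = 4.15 DD.
Night half: max(0, 13.2 − 14.0) × 0.5 = 0.0 × 0.5 = 0.00 DD.
Per 24 h: 4.15 DD/day.
Duration = 245 / 4.15 = 59.036 ≈ 59.0 days.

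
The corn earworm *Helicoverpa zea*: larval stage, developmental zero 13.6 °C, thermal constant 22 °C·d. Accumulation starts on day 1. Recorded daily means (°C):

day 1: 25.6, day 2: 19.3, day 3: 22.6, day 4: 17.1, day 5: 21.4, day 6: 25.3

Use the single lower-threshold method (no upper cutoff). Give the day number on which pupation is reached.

day 3

Daily DD above 13.6 °C: 12.0, 5.7, 9.0, 3.5, 7.8, 11.7.
Cumulative: 12.0, 17.7, 26.7, 30.2, 38.0, 49.7.
The total first reaches 22 DD on day 3.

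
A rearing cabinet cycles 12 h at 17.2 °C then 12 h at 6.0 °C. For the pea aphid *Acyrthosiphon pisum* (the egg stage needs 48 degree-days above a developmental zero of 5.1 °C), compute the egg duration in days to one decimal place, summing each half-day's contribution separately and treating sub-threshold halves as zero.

7.4 days

Day half: max(0, 17.2 − 5.1) × 0.5 = 12.1 × 0.5 = 6.05 DD.
Night half: max(0, 6.0 − 5.1) × 0.5 = 0.9 × 0.5 = 0.45 DD.
Per 24 h: 6.50 DD/day.
Duration = 48 / 6.50 = 7.385 ≈ 7.4 days.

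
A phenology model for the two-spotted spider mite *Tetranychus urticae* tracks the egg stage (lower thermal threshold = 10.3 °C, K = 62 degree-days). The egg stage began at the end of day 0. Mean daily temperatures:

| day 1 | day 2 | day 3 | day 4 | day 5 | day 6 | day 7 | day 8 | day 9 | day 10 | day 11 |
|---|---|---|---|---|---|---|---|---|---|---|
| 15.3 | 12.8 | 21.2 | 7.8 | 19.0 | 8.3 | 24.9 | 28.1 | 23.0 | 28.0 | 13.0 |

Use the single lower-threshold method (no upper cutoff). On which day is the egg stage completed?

day 9

Daily DD above 10.3 °C: 5.0, 2.5, 10.9, 0.0, 8.7, 0.0, 14.6, 17.8, 12.7, 17.7, 2.7.
Cumulative: 5.0, 7.5, 18.4, 18.4, 27.1, 27.1, 41.7, 59.5, 72.2, 89.9, 92.6.
The total first reaches 62 DD on day 9.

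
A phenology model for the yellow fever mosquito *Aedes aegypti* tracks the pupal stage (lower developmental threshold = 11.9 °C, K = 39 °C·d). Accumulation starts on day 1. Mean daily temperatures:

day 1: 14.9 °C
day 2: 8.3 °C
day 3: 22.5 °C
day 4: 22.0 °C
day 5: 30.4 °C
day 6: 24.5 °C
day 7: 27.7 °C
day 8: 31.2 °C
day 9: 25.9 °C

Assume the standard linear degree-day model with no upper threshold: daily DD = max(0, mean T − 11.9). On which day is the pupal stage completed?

Daily DD above 11.9 °C: 3.0, 0.0, 10.6, 10.1, 18.5, 12.6, 15.8, 19.3, 14.0.
Cumulative: 3.0, 3.0, 13.6, 23.7, 42.2, 54.8, 70.6, 89.9, 103.9.
The total first reaches 39 DD on day 5.

day 5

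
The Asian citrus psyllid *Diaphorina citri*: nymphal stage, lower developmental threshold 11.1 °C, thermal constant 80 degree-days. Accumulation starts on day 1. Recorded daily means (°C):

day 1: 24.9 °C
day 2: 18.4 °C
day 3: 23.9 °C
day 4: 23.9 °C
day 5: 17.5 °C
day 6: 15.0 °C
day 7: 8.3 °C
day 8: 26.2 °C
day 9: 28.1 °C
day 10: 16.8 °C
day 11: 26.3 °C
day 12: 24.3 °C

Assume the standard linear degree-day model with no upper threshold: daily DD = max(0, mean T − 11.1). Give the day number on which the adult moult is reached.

Daily DD above 11.1 °C: 13.8, 7.3, 12.8, 12.8, 6.4, 3.9, 0.0, 15.1, 17.0, 5.7, 15.2, 13.2.
Cumulative: 13.8, 21.1, 33.9, 46.7, 53.1, 57.0, 57.0, 72.1, 89.1, 94.8, 110.0, 123.2.
The total first reaches 80 DD on day 9.

day 9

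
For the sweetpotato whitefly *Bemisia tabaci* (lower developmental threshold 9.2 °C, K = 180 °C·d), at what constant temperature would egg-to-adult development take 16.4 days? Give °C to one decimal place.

Required daily accumulation = 180 / 16.4 = 10.976 DD/day.
T = T_base + 10.976 = 9.2 + 10.976 = 20.176 ≈ 20.2 °C.

20.2 °C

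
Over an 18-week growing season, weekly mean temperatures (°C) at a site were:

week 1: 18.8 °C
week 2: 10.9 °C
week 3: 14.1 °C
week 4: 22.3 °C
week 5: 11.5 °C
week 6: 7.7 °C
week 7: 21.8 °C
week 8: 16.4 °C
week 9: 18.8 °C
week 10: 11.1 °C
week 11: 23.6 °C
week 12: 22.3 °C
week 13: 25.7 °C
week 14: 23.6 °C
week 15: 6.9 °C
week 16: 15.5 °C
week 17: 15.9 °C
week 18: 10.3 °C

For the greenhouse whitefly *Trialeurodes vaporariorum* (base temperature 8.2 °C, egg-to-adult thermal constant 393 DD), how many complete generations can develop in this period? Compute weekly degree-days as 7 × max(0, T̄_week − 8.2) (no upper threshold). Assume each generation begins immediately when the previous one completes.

Weekly DD (7 × max(0, T̄ − 8.2)): 74.2, 18.9, 41.3, 98.7, 23.1, 0.0, 95.2, 57.4, 74.2, 20.3, 107.8, 98.7, 122.5, 107.8, 0.0, 51.1, 53.9, 14.7.
Season total = 1059.8 DD.
Complete generations = ⌊1059.8 / 393⌋ = 2.

2 generations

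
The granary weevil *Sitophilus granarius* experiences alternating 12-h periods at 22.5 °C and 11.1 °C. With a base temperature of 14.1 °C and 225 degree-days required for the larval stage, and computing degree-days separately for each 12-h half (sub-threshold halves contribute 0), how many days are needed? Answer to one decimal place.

Day half: max(0, 22.5 − 14.1) × 0.5 = 8.4 × 0.5 = 4.20 DD.
Night half: max(0, 11.1 − 14.1) × 0.5 = 0.0 × 0.5 = 0.00 DD.
Per 24 h: 4.20 DD/day.
Duration = 225 / 4.20 = 53.571 ≈ 53.6 days.

53.6 days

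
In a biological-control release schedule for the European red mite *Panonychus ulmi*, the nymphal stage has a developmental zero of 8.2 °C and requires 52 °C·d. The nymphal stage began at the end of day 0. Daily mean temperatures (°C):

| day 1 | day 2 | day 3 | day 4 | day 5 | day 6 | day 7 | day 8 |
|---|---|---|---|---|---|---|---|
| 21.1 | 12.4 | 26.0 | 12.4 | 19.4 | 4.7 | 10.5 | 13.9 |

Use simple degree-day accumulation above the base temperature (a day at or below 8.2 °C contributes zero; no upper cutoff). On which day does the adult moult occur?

day 7

Daily DD above 8.2 °C: 12.9, 4.2, 17.8, 4.2, 11.2, 0.0, 2.3, 5.7.
Cumulative: 12.9, 17.1, 34.9, 39.1, 50.3, 50.3, 52.6, 58.3.
The total first reaches 52 DD on day 7.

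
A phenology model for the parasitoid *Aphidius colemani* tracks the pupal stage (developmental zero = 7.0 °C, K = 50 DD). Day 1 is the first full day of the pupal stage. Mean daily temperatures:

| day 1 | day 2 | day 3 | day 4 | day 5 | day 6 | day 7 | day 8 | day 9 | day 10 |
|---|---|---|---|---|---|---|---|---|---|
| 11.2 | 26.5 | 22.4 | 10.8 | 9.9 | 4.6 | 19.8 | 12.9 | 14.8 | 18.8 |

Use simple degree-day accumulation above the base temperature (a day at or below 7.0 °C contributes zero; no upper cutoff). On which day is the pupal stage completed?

Daily DD above 7.0 °C: 4.2, 19.5, 15.4, 3.8, 2.9, 0.0, 12.8, 5.9, 7.8, 11.8.
Cumulative: 4.2, 23.7, 39.1, 42.9, 45.8, 45.8, 58.6, 64.5, 72.3, 84.1.
The total first reaches 50 DD on day 7.

day 7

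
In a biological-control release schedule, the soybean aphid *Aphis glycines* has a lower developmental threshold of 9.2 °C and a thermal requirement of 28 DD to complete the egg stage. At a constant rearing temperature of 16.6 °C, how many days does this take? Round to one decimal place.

Daily accumulation = 16.6 − 9.2 = 7.4 DD/day.
Duration = 28 / 7.4 = 3.784 ≈ 3.8 days.

3.8 days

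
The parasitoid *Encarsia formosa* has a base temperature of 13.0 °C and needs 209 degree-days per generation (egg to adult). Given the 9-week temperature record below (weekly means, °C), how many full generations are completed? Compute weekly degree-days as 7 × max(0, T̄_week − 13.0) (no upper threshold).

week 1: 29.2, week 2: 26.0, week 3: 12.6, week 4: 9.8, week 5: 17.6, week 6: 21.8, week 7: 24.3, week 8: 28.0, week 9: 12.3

2 generations

Weekly DD (7 × max(0, T̄ − 13.0)): 113.4, 91.0, 0.0, 0.0, 32.2, 61.6, 79.1, 105.0, 0.0.
Season total = 482.3 DD.
Complete generations = ⌊482.3 / 209⌋ = 2.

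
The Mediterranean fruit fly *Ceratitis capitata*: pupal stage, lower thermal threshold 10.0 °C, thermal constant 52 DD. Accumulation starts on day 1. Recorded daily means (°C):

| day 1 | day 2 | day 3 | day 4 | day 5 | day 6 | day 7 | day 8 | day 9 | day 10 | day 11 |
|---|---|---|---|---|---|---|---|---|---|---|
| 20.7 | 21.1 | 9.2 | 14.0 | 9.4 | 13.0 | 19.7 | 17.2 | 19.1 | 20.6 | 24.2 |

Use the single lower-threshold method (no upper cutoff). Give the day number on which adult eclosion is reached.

day 9

Daily DD above 10.0 °C: 10.7, 11.1, 0.0, 4.0, 0.0, 3.0, 9.7, 7.2, 9.1, 10.6, 14.2.
Cumulative: 10.7, 21.8, 21.8, 25.8, 25.8, 28.8, 38.5, 45.7, 54.8, 65.4, 79.6.
The total first reaches 52 DD on day 9.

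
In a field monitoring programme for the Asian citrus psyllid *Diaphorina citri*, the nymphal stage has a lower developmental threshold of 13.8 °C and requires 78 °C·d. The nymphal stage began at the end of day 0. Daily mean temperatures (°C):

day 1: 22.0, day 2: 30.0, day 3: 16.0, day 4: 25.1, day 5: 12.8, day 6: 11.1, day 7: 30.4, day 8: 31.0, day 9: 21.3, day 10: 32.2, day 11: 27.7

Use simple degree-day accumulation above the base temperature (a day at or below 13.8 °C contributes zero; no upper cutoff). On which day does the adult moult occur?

Daily DD above 13.8 °C: 8.2, 16.2, 2.2, 11.3, 0.0, 0.0, 16.6, 17.2, 7.5, 18.4, 13.9.
Cumulative: 8.2, 24.4, 26.6, 37.9, 37.9, 37.9, 54.5, 71.7, 79.2, 97.6, 111.5.
The total first reaches 78 DD on day 9.

day 9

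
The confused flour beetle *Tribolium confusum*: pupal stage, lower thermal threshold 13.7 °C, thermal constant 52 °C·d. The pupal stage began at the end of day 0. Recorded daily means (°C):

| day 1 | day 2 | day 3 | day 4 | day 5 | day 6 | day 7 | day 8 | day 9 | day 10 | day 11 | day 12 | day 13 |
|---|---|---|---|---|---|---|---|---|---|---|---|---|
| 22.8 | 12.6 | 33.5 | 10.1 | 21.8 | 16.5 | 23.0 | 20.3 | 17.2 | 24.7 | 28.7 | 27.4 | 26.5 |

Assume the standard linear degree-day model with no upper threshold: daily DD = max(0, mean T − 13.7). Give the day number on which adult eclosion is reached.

Daily DD above 13.7 °C: 9.1, 0.0, 19.8, 0.0, 8.1, 2.8, 9.3, 6.6, 3.5, 11.0, 15.0, 13.7, 12.8.
Cumulative: 9.1, 9.1, 28.9, 28.9, 37.0, 39.8, 49.1, 55.7, 59.2, 70.2, 85.2, 98.9, 111.7.
The total first reaches 52 DD on day 8.

day 8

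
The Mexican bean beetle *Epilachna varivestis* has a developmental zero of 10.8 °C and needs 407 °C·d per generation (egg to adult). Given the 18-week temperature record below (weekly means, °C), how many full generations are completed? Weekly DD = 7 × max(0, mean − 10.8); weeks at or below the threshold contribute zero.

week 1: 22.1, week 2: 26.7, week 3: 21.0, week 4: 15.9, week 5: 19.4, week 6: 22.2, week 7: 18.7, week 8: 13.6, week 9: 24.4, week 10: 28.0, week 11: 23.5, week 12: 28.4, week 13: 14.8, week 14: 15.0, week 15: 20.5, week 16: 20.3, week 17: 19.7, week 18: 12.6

2 generations

Weekly DD (7 × max(0, T̄ − 10.8)): 79.1, 111.3, 71.4, 35.7, 60.2, 79.8, 55.3, 19.6, 95.2, 120.4, 88.9, 123.2, 28.0, 29.4, 67.9, 66.5, 62.3, 12.6.
Season total = 1206.8 DD.
Complete generations = ⌊1206.8 / 407⌋ = 2.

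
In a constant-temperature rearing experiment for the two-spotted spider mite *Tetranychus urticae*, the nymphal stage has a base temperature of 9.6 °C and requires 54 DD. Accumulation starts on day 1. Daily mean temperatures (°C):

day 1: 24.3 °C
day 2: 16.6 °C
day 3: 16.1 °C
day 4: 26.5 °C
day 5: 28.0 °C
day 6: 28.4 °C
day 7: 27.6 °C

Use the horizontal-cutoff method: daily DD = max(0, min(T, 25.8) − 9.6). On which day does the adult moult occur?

Daily DD above 9.6 °C (capped at 16.2): 14.7, 7.0, 6.5, 16.2, 16.2, 16.2, 16.2.
Cumulative: 14.7, 21.7, 28.2, 44.4, 60.6, 76.8, 93.0.
The total first reaches 54 DD on day 5.

day 5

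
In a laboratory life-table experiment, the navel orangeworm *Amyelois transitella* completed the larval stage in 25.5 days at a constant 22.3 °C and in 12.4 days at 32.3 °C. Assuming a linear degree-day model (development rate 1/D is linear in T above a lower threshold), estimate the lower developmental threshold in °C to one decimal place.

12.8 °C

Equal thermal constants: D₁(T₁ − T_b) = D₂(T₂ − T_b).
25.5·(22.3 − T_b) = 12.4·(32.3 − T_b)
T_b = (25.5·22.3 − 12.4·32.3) / (25.5 − 12.4) = 168.13 / 13.1 = 12.834 °C ≈ 12.8 °C.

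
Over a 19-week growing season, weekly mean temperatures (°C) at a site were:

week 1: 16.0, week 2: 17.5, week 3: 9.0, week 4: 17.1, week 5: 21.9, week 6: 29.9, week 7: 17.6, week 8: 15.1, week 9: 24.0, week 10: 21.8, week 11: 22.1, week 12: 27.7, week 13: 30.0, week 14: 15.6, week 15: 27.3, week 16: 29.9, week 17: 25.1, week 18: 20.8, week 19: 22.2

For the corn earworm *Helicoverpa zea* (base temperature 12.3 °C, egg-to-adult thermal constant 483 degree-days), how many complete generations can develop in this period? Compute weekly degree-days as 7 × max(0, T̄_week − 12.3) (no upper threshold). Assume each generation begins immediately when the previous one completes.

Weekly DD (7 × max(0, T̄ − 12.3)): 25.9, 36.4, 0.0, 33.6, 67.2, 123.2, 37.1, 19.6, 81.9, 66.5, 68.6, 107.8, 123.9, 23.1, 105.0, 123.2, 89.6, 59.5, 69.3.
Season total = 1261.4 DD.
Complete generations = ⌊1261.4 / 483⌋ = 2.

2 generations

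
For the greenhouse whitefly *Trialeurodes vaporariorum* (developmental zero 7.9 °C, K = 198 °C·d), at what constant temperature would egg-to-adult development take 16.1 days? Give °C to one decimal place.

Required daily accumulation = 198 / 16.1 = 12.298 DD/day.
T = T_base + 12.298 = 7.9 + 12.298 = 20.198 ≈ 20.2 °C.

20.2 °C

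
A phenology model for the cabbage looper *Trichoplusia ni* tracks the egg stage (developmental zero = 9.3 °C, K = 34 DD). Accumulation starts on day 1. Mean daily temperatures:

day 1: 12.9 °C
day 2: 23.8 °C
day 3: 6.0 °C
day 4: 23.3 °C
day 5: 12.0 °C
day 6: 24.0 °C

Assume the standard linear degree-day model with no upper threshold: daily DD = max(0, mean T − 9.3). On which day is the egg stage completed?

day 5

Daily DD above 9.3 °C: 3.6, 14.5, 0.0, 14.0, 2.7, 14.7.
Cumulative: 3.6, 18.1, 18.1, 32.1, 34.8, 49.5.
The total first reaches 34 DD on day 5.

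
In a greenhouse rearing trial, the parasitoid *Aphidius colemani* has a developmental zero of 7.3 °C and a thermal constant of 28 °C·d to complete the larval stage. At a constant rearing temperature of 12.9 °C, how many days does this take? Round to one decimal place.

Daily accumulation = 12.9 − 7.3 = 5.6 DD/day.
Duration = 28 / 5.6 = 5.000 ≈ 5.0 days.

5.0 days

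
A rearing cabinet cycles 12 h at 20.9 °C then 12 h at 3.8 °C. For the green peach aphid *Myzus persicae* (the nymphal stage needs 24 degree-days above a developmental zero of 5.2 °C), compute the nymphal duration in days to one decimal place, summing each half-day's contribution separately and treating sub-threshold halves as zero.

Day half: max(0, 20.9 − 5.2) × 0.5 = 15.7 × 0.5 = 7.85 DD.
Night half: max(0, 3.8 − 5.2) × 0.5 = 0.0 × 0.5 = 0.00 DD.
Per 24 h: 7.85 DD/day.
Duration = 24 / 7.85 = 3.057 ≈ 3.1 days.

3.1 days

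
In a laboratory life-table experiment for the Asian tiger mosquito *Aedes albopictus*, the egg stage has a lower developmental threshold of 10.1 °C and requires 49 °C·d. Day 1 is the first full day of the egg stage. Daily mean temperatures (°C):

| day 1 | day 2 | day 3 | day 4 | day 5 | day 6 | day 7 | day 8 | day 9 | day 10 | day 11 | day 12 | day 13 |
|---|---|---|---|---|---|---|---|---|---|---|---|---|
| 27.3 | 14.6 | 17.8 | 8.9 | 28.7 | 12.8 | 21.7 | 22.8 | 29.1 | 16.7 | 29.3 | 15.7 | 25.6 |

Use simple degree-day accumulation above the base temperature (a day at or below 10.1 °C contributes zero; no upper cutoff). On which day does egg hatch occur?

day 6

Daily DD above 10.1 °C: 17.2, 4.5, 7.7, 0.0, 18.6, 2.7, 11.6, 12.7, 19.0, 6.6, 19.2, 5.6, 15.5.
Cumulative: 17.2, 21.7, 29.4, 29.4, 48.0, 50.7, 62.3, 75.0, 94.0, 100.6, 119.8, 125.4, 140.9.
The total first reaches 49 DD on day 6.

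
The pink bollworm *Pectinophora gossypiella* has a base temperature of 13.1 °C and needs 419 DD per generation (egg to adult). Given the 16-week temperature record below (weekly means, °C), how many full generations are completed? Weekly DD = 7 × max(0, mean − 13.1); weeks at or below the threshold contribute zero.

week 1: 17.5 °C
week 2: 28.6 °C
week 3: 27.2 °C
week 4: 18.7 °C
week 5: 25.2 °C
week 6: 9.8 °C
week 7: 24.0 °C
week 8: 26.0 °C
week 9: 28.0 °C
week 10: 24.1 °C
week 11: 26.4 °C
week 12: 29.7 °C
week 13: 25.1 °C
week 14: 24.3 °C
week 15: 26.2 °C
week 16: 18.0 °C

2 generations

Weekly DD (7 × max(0, T̄ − 13.1)): 30.8, 108.5, 98.7, 39.2, 84.7, 0.0, 76.3, 90.3, 104.3, 77.0, 93.1, 116.2, 84.0, 78.4, 91.7, 34.3.
Season total = 1207.5 DD.
Complete generations = ⌊1207.5 / 419⌋ = 2.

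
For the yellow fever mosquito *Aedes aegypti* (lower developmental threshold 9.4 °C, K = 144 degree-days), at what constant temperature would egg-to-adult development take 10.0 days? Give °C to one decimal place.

23.8 °C

Required daily accumulation = 144 / 10.0 = 14.400 DD/day.
T = T_base + 14.400 = 9.4 + 14.400 = 23.800 ≈ 23.8 °C.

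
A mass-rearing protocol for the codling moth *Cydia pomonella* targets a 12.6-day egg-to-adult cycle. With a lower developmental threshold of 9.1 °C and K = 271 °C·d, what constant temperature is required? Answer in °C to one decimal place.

Required daily accumulation = 271 / 12.6 = 21.508 DD/day.
T = T_base + 21.508 = 9.1 + 21.508 = 30.608 ≈ 30.6 °C.

30.6 °C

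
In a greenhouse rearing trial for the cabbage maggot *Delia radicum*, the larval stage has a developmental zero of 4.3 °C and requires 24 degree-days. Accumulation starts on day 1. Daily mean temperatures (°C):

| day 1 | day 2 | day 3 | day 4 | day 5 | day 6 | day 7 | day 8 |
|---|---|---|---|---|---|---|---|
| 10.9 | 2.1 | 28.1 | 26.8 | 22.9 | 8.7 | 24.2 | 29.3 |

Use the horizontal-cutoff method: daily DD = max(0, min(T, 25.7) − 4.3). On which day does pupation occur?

Daily DD above 4.3 °C (capped at 21.4): 6.6, 0.0, 21.4, 21.4, 18.6, 4.4, 19.9, 21.4.
Cumulative: 6.6, 6.6, 28.0, 49.4, 68.0, 72.4, 92.3, 113.7.
The total first reaches 24 DD on day 3.

day 3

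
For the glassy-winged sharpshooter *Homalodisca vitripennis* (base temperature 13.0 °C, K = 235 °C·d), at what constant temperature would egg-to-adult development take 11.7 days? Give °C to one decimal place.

Required daily accumulation = 235 / 11.7 = 20.085 DD/day.
T = T_base + 20.085 = 13.0 + 20.085 = 33.085 ≈ 33.1 °C.

33.1 °C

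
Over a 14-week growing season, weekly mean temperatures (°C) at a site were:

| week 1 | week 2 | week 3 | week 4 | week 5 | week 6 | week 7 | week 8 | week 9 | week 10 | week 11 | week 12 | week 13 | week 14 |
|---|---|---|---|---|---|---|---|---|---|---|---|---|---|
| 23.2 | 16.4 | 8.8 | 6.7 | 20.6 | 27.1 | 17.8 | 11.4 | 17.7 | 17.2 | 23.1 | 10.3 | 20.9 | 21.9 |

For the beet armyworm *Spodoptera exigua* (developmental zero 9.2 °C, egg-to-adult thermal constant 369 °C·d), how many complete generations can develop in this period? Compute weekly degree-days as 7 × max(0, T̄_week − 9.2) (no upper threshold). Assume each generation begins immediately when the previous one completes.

Weekly DD (7 × max(0, T̄ − 9.2)): 98.0, 50.4, 0.0, 0.0, 79.8, 125.3, 60.2, 15.4, 59.5, 56.0, 97.3, 7.7, 81.9, 88.9.
Season total = 820.4 DD.
Complete generations = ⌊820.4 / 369⌋ = 2.

2 generations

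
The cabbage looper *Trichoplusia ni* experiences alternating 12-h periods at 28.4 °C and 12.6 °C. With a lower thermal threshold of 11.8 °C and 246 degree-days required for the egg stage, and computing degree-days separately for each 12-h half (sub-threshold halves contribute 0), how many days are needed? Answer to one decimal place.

Day half: max(0, 28.4 − 11.8) × 0.5 = 16.6 × 0.5 = 8.30 DD.
Night half: max(0, 12.6 − 11.8) × 0.5 = 0.8 × 0.5 = 0.40 DD.
Per 24 h: 8.70 DD/day.
Duration = 246 / 8.70 = 28.276 ≈ 28.3 days.

28.3 days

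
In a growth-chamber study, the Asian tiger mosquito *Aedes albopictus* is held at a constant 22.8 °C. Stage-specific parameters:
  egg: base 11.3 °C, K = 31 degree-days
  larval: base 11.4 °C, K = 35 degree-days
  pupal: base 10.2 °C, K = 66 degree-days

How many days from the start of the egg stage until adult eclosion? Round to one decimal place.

egg: 31 / (22.8 − 11.3) = 31 / 11.5 = 2.696 d.
larval: 35 / (22.8 − 11.4) = 35 / 11.4 = 3.070 d.
pupal: 66 / (22.8 − 10.2) = 66 / 12.6 = 5.238 d.
Sum = 11.004 ≈ 11.0 days.

11.0 days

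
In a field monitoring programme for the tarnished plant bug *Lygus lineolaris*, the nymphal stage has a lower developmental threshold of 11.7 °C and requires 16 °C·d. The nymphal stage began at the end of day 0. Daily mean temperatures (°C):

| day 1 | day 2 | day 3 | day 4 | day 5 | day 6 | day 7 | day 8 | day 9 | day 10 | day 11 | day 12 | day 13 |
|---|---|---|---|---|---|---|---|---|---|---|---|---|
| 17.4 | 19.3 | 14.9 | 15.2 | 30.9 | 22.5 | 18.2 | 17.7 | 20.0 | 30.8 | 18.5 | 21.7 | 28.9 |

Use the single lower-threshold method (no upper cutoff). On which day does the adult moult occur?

day 3

Daily DD above 11.7 °C: 5.7, 7.6, 3.2, 3.5, 19.2, 10.8, 6.5, 6.0, 8.3, 19.1, 6.8, 10.0, 17.2.
Cumulative: 5.7, 13.3, 16.5, 20.0, 39.2, 50.0, 56.5, 62.5, 70.8, 89.9, 96.7, 106.7, 123.9.
The total first reaches 16 DD on day 3.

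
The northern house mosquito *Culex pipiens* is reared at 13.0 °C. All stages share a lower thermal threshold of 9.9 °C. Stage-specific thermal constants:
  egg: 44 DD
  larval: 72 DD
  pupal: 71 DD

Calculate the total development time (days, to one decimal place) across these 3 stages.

60.3 days

Daily accumulation at 13.0 °C = 13.0 − 9.9 = 3.1 DD/day.
Total K = 44 + 72 + 71 = 187 DD.
Total duration = 187 / 3.1 = 60.323 ≈ 60.3 days.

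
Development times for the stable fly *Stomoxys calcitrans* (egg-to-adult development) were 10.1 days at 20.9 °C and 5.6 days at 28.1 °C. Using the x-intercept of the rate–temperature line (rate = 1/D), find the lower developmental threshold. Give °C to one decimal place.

Under the model K = D·(T − T_b), so D₁·(T₁ − T_b) = D₂·(T₂ − T_b).
10.1·(20.9 − T_b) = 5.6·(28.1 − T_b)
T_b = (10.1·20.9 − 5.6·28.1) / (10.1 − 5.6) = 53.73 / 4.5 = 11.940 °C ≈ 11.9 °C.

11.9 °C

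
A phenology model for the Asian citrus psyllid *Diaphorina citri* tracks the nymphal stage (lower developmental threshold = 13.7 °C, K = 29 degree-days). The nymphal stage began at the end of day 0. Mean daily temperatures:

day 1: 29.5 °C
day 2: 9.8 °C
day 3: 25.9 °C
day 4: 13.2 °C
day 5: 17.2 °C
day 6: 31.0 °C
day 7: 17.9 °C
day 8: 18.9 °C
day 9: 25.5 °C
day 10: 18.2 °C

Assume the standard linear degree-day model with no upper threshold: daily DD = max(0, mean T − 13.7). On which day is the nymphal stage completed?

day 5

Daily DD above 13.7 °C: 15.8, 0.0, 12.2, 0.0, 3.5, 17.3, 4.2, 5.2, 11.8, 4.5.
Cumulative: 15.8, 15.8, 28.0, 28.0, 31.5, 48.8, 53.0, 58.2, 70.0, 74.5.
The total first reaches 29 DD on day 5.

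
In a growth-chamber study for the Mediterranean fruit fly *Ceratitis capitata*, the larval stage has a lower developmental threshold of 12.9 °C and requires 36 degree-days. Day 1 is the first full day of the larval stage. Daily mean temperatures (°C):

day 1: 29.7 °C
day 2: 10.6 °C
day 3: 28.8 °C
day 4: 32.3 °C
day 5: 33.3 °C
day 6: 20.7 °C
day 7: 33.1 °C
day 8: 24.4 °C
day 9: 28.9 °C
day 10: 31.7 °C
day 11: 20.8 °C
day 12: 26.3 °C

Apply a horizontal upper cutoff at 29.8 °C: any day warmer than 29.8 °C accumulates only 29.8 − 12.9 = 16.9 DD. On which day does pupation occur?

day 4

Daily DD above 12.9 °C (capped at 16.9): 16.8, 0.0, 15.9, 16.9, 16.9, 7.8, 16.9, 11.5, 16.0, 16.9, 7.9, 13.4.
Cumulative: 16.8, 16.8, 32.7, 49.6, 66.5, 74.3, 91.2, 102.7, 118.7, 135.6, 143.5, 156.9.
The total first reaches 36 DD on day 4.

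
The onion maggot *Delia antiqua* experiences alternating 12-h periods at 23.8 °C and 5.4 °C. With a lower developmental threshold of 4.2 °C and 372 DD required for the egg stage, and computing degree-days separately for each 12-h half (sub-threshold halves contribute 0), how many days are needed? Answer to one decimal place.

Day half: max(0, 23.8 − 4.2) × 0.5 = 19.6 × 0.5 = 9.80 DD.
Night half: max(0, 5.4 − 4.2) × 0.5 = 1.2 × 0.5 = 0.60 DD.
Per 24 h: 10.40 DD/day.
Duration = 372 / 10.40 = 35.769 ≈ 35.8 days.

35.8 days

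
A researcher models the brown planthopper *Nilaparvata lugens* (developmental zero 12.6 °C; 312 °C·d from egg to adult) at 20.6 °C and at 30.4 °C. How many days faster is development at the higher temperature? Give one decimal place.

At 20.6 °C: 312 / (20.6 − 12.6) = 312 / 8.0 = 39.000 d.
At 30.4 °C: 312 / (30.4 − 12.6) = 312 / 17.8 = 17.528 d.
Difference = |39.000 − 17.528| = 21.472 ≈ 21.5 days.

21.5 days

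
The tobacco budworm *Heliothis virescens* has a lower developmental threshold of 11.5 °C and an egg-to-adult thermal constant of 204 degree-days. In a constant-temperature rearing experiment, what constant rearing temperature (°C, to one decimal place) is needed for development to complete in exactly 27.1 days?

Required daily accumulation = 204 / 27.1 = 7.528 DD/day.
T = T_base + 7.528 = 11.5 + 7.528 = 19.028 ≈ 19.0 °C.

19.0 °C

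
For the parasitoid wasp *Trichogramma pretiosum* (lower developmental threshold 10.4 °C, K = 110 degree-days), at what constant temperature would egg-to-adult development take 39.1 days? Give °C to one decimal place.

13.2 °C

Required daily accumulation = 110 / 39.1 = 2.813 DD/day.
T = T_base + 2.813 = 10.4 + 2.813 = 13.213 ≈ 13.2 °C.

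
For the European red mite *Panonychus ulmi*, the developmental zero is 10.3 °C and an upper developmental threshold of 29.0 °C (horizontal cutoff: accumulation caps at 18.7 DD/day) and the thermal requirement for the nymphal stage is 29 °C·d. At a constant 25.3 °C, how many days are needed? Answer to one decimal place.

Daily accumulation = 25.3 − 10.3 = 15.0 DD/day.
Duration = 29 / 15.0 = 1.933 ≈ 1.9 days.

1.9 days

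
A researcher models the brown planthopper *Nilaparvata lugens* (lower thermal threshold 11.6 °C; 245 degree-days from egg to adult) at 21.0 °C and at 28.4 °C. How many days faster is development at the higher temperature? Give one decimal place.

At 21.0 °C: 245 / (21.0 − 11.6) = 245 / 9.4 = 26.064 d.
At 28.4 °C: 245 / (28.4 − 11.6) = 245 / 16.8 = 14.583 d.
Difference = |26.064 − 14.583| = 11.480 ≈ 11.5 days.

11.5 days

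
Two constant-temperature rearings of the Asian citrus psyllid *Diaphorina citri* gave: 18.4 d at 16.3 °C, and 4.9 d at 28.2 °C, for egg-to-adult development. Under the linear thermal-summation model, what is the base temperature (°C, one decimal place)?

Linear rate model ⇒ the product D·(T − T_b) is constant across temperatures.
18.4·(16.3 − T_b) = 4.9·(28.2 − T_b)
T_b = (18.4·16.3 − 4.9·28.2) / (18.4 − 4.9) = 161.74 / 13.5 = 11.981 °C ≈ 12.0 °C.

12.0 °C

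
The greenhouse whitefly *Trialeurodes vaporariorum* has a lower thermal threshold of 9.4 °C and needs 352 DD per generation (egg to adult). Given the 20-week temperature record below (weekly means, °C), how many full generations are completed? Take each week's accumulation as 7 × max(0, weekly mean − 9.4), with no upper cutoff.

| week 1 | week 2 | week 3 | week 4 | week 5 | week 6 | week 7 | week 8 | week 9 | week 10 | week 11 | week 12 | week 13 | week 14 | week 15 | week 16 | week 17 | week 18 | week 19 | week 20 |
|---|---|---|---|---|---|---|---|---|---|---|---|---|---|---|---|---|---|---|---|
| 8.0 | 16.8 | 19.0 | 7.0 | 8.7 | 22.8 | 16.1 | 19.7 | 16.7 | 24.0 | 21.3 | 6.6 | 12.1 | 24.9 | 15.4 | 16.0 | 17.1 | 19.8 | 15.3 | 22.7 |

Weekly DD (7 × max(0, T̄ − 9.4)): 0.0, 51.8, 67.2, 0.0, 0.0, 93.8, 46.9, 72.1, 51.1, 102.2, 83.3, 0.0, 18.9, 108.5, 42.0, 46.2, 53.9, 72.8, 41.3, 93.1.
Season total = 1045.1 DD.
Complete generations = ⌊1045.1 / 352⌋ = 2.

2 generations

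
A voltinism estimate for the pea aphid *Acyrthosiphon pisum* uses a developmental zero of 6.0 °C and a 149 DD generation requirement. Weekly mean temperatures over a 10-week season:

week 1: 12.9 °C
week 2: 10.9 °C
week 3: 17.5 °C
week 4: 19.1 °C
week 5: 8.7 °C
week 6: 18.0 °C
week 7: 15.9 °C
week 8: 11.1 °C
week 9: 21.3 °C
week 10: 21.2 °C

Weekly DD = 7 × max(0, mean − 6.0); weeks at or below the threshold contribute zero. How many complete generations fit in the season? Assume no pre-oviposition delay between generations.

Weekly DD (7 × max(0, T̄ − 6.0)): 48.3, 34.3, 80.5, 91.7, 18.9, 84.0, 69.3, 35.7, 107.1, 106.4.
Season total = 676.2 DD.
Complete generations = ⌊676.2 / 149⌋ = 4.

4 generations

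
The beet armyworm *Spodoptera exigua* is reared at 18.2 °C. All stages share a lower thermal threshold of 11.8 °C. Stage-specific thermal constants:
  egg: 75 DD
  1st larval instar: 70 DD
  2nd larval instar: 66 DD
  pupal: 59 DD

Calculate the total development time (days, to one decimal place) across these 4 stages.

42.2 days

Daily accumulation at 18.2 °C = 18.2 − 11.8 = 6.4 DD/day.
Total K = 75 + 70 + 66 + 59 = 270 DD.
Total duration = 270 / 6.4 = 42.188 ≈ 42.2 days.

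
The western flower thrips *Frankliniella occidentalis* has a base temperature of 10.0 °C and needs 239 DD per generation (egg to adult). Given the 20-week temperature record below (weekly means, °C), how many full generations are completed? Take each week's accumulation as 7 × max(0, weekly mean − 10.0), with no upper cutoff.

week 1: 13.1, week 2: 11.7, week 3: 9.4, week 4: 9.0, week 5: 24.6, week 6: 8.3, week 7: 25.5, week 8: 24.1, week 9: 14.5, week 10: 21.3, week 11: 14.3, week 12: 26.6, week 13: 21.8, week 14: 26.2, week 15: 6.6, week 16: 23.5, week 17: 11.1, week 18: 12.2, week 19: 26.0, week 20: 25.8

4 generations

Weekly DD (7 × max(0, T̄ − 10.0)): 21.7, 11.9, 0.0, 0.0, 102.2, 0.0, 108.5, 98.7, 31.5, 79.1, 30.1, 116.2, 82.6, 113.4, 0.0, 94.5, 7.7, 15.4, 112.0, 110.6.
Season total = 1136.1 DD.
Complete generations = ⌊1136.1 / 239⌋ = 4.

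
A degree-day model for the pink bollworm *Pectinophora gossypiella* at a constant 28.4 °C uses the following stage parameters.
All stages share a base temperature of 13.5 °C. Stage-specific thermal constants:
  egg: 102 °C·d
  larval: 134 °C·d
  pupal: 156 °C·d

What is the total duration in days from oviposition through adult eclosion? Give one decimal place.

Daily accumulation at 28.4 °C = 28.4 − 13.5 = 14.9 DD/day.
Total K = 102 + 134 + 156 = 392 DD.
Total duration = 392 / 14.9 = 26.309 ≈ 26.3 days.

26.3 days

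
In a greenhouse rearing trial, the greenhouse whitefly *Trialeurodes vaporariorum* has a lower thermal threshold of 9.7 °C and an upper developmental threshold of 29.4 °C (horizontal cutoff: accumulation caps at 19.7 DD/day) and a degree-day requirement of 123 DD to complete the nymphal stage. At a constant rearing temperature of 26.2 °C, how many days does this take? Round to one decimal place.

Daily accumulation = 26.2 − 9.7 = 16.5 DD/day.
Duration = 123 / 16.5 = 7.455 ≈ 7.5 days.

7.5 days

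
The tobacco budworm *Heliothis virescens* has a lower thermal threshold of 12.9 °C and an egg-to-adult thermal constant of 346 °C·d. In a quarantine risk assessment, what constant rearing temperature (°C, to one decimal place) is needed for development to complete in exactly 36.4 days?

22.4 °C

Required daily accumulation = 346 / 36.4 = 9.505 DD/day.
T = T_base + 9.505 = 12.9 + 9.505 = 22.405 ≈ 22.4 °C.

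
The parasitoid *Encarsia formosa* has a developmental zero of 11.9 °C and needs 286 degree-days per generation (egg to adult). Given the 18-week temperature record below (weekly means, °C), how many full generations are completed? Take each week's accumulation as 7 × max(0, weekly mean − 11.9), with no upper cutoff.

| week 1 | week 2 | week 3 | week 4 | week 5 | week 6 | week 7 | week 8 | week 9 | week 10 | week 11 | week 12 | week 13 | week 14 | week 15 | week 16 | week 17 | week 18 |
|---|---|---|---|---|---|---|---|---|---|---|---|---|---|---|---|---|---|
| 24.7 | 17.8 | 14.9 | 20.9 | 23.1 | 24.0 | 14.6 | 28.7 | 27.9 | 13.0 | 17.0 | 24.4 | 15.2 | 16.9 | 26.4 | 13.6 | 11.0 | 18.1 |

Weekly DD (7 × max(0, T̄ − 11.9)): 89.6, 41.3, 21.0, 63.0, 78.4, 84.7, 18.9, 117.6, 112.0, 7.7, 35.7, 87.5, 23.1, 35.0, 101.5, 11.9, 0.0, 43.4.
Season total = 972.3 DD.
Complete generations = ⌊972.3 / 286⌋ = 3.

3 generations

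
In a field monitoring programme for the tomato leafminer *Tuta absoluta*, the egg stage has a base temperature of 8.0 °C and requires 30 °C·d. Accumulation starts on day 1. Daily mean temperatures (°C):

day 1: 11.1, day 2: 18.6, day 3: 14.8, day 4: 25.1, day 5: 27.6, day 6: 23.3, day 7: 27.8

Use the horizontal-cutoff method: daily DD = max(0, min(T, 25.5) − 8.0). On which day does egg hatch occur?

day 4

Daily DD above 8.0 °C (capped at 17.5): 3.1, 10.6, 6.8, 17.1, 17.5, 15.3, 17.5.
Cumulative: 3.1, 13.7, 20.5, 37.6, 55.1, 70.4, 87.9.
The total first reaches 30 DD on day 4.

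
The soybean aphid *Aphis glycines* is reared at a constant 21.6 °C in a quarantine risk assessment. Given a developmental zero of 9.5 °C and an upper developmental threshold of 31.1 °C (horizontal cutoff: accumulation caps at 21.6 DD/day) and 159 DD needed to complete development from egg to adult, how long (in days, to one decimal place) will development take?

Daily accumulation = 21.6 − 9.5 = 12.1 DD/day.
Duration = 159 / 12.1 = 13.140 ≈ 13.1 days.

13.1 days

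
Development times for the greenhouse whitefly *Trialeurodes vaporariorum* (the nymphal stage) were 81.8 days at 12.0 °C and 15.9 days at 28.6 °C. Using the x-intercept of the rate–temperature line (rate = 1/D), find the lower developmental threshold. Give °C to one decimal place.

8.0 °C

Under the model K = D·(T − T_b), so D₁·(T₁ − T_b) = D₂·(T₂ − T_b).
81.8·(12.0 − T_b) = 15.9·(28.6 − T_b)
T_b = (81.8·12.0 − 15.9·28.6) / (81.8 − 15.9) = 526.86 / 65.9 = 7.995 °C ≈ 8.0 °C.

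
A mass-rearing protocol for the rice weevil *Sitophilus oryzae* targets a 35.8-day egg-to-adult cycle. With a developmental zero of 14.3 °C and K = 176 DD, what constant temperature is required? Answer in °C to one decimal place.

Required daily accumulation = 176 / 35.8 = 4.916 DD/day.
T = T_base + 4.916 = 14.3 + 4.916 = 19.216 ≈ 19.2 °C.

19.2 °C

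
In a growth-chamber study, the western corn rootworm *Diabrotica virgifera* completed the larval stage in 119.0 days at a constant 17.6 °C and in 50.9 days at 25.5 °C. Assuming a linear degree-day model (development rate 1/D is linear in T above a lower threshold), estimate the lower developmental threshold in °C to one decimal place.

Equal thermal constants: D₁(T₁ − T_b) = D₂(T₂ − T_b).
119.0·(17.6 − T_b) = 50.9·(25.5 − T_b)
T_b = (119.0·17.6 − 50.9·25.5) / (119.0 − 50.9) = 796.45 / 68.1 = 11.695 °C ≈ 11.7 °C.

11.7 °C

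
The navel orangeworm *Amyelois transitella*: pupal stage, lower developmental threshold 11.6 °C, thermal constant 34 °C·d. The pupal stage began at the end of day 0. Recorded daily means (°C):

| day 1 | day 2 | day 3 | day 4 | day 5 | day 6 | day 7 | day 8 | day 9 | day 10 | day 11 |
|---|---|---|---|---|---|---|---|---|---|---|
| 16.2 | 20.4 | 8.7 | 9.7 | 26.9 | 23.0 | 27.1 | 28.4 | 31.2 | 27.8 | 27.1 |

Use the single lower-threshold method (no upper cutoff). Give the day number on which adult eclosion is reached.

day 6

Daily DD above 11.6 °C: 4.6, 8.8, 0.0, 0.0, 15.3, 11.4, 15.5, 16.8, 19.6, 16.2, 15.5.
Cumulative: 4.6, 13.4, 13.4, 13.4, 28.7, 40.1, 55.6, 72.4, 92.0, 108.2, 123.7.
The total first reaches 34 DD on day 6.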